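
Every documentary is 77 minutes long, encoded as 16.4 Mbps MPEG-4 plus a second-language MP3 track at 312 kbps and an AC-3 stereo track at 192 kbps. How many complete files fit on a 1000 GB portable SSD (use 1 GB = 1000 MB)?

77 min = 4620 s
Audio total: 312 + 192 = 504 kbps = 0.504 Mbps.
Total bitrate: 16.904 Mbps.
Per item: 16.904 Mbps × 4620 s = 78,096 Mb = 9,762 MB.
Capacity: 1000 GB = 8,000,000 Mb; 102.44 items → 102 complete.

102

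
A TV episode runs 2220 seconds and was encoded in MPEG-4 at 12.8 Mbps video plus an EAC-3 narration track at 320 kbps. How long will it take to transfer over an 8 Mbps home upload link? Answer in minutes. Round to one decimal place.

Audio: 320 kbps = 0.320 Mbps.
Total bitrate: 13.120 Mbps.
File: 13.120 Mbps × 2220 s = 29126.4 Mb.
At 8 Mbps: 29126.4 / 8 = 3640.8 s ≈ 60.7 minutes.

60.7 minutes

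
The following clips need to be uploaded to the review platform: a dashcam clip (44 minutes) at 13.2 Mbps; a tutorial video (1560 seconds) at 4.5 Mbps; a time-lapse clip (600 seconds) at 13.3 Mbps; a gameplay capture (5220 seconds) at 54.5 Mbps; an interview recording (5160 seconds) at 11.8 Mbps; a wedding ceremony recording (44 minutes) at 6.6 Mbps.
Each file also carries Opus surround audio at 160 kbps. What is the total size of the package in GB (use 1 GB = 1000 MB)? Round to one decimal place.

Audio: 160 kbps = 0.160 Mbps.
dashcam clip: 13.360 Mbps × 2640 s = 35270.4 Mb
tutorial video: 4.660 Mbps × 1560 s = 7269.6 Mb
time-lapse clip: 13.460 Mbps × 600 s = 8076.0 Mb
gameplay capture: 54.660 Mbps × 5220 s = 285325.2 Mb
interview recording: 11.960 Mbps × 5160 s = 61713.6 Mb
wedding ceremony recording: 6.760 Mbps × 2640 s = 17846.4 Mb
Total: 415501.2 Mb = 51937.7 MB.
= 51.94 GB.

51.9 GB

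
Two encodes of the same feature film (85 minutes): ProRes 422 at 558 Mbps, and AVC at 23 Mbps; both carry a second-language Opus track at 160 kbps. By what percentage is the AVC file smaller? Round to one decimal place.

95.9%

85 min = 5100 s
Audio: 160 kbps = 0.160 Mbps.
ProRes 422: 558.160 Mbps × 5100 s = 2846616.0 Mb = 355.827 GB.
AVC: 23.160 Mbps × 5100 s = 118116.0 Mb = 14.764 GB.
Reduction: (1 − 14.764/355.827) × 100 = 95.85%.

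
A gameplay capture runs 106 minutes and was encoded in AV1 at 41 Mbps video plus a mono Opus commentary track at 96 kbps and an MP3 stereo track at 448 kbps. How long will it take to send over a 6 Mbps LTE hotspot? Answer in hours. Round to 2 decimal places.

12.23 hours

106 min = 6360 s
Audio total: 96 + 448 = 544 kbps = 0.544 Mbps.
Total bitrate: 41.544 Mbps.
File: 41.544 Mbps × 6360 s = 264219.8 Mb.
At 6 Mbps: 264219.8 / 6 = 44036.6 s ≈ 12.2 hours.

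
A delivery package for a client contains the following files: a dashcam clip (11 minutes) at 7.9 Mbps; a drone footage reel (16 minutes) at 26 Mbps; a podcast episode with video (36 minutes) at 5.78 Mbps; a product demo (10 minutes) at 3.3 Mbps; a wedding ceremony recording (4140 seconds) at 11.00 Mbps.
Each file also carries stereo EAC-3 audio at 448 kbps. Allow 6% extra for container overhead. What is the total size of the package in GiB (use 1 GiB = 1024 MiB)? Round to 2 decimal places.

11.60 GiB

Audio: 448 kbps = 0.448 Mbps.
dashcam clip: 8.348 Mbps × 660 s × 1.06 = 5840.3 Mb
drone footage reel: 26.448 Mbps × 960 s × 1.06 = 26913.5 Mb
podcast episode with video: 6.228 Mbps × 2160 s × 1.06 = 14259.6 Mb
product demo: 3.748 Mbps × 600 s × 1.06 = 2383.7 Mb
wedding ceremony recording: 11.448 Mbps × 4140 s × 1.06 = 50238.4 Mb
Total: 99635.5 Mb = 12454.4 MB.
= 11.60 GiB.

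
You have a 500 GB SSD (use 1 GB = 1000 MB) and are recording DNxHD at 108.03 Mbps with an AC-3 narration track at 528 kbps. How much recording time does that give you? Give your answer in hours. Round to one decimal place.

10.2 hours

Audio: 528 kbps = 0.528 Mbps.
Total bitrate: 108.03 + 0.528 = 108.558 Mbps.
Capacity: 500 GB = 4,000,000 Mb.
Recording time: 4,000,000 / 108.558 = 36,847 s ≈ 10.2 hours.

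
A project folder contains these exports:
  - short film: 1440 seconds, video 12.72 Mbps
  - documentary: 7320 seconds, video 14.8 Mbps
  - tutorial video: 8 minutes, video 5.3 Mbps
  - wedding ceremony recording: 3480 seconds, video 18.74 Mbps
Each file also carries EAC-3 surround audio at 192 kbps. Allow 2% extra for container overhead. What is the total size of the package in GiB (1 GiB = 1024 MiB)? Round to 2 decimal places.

23.38 GiB

Audio: 192 kbps = 0.192 Mbps.
short film: 12.912 Mbps × 1440 s × 1.02 = 18965.1 Mb
documentary: 14.992 Mbps × 7320 s × 1.02 = 111936.3 Mb
tutorial video: 5.492 Mbps × 480 s × 1.02 = 2688.9 Mb
wedding ceremony recording: 18.932 Mbps × 3480 s × 1.02 = 67201.0 Mb
Total: 200791.3 Mb = 25098.9 MB.
= 23.38 GiB.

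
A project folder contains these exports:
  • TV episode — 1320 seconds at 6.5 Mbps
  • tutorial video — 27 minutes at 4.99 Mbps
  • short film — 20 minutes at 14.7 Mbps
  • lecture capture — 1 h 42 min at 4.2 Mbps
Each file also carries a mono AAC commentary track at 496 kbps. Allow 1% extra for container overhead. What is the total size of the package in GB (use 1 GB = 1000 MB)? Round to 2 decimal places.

Audio: 496 kbps = 0.496 Mbps.
TV episode: 6.996 Mbps × 1320 s × 1.01 = 9327.1 Mb
tutorial video: 5.486 Mbps × 1620 s × 1.01 = 8976.2 Mb
short film: 15.196 Mbps × 1200 s × 1.01 = 18417.6 Mb
lecture capture: 4.696 Mbps × 6120 s × 1.01 = 29026.9 Mb
Total: 65747.7 Mb = 8218.5 MB.
= 8.218 GB.

8.22 GB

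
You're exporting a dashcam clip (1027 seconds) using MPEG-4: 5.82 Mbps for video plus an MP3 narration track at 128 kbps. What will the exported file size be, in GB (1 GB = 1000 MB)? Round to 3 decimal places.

0.764 GB

Audio: 128 kbps = 0.128 Mbps.
Total bitrate: 5.82 + 0.128 = 5.948 Mbps.
Stream data: 5.948 Mbps × 1027 s = 6108.6 Mb.
6,109 Mb ÷ 8 = 763.6 MB → 0.7636 GB.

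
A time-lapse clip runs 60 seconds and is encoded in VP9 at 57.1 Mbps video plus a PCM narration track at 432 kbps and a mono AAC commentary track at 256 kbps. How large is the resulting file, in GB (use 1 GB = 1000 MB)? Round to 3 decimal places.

Audio total: 432 + 256 = 688 kbps = 0.688 Mbps.
Total bitrate: 57.1 + 0.688 = 57.788 Mbps.
Stream data: 57.788 Mbps × 60 s = 3467.3 Mb.
3,467 Mb ÷ 8 = 433.4 MB → 0.4334 GB.

0.433 GB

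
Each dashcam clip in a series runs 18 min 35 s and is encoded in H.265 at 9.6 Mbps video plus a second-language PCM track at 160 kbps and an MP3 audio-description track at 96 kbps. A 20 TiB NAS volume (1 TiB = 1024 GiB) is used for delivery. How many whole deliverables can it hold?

18 min 35 s = 1115 s
Audio total: 160 + 96 = 256 kbps = 0.256 Mbps.
Total bitrate: 9.856 Mbps.
Per item: 9.856 Mbps × 1115 s = 10,989 Mb = 1,374 MB.
Capacity: 20 TiB = 175,921,860 Mb; 16008.26 items → 16008 complete.

16008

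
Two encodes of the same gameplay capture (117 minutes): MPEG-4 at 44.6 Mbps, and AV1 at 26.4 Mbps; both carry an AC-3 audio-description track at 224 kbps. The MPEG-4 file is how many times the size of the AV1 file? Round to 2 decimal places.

1.68

117 min = 7020 s
Audio: 224 kbps = 0.224 Mbps.
MPEG-4: 44.824 Mbps × 7020 s = 314664.5 Mb = 39.333 GB.
AV1: 26.624 Mbps × 7020 s = 186900.5 Mb = 23.363 GB.
Ratio: 39.333 / 23.363 = 1.684.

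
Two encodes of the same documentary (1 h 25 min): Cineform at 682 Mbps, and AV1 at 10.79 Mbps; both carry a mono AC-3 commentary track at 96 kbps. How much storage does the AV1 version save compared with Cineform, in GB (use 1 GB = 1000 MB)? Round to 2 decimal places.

427.90 GB

1 h 25 min = 85 min = 5100 s
Audio: 96 kbps = 0.096 Mbps.
Cineform: 682.096 Mbps × 5100 s = 3478689.6 Mb = 434.836 GB.
AV1: 10.886 Mbps × 5100 s = 55518.6 Mb = 6.940 GB.
Saving: 434.836 − 6.940 = 427.896 GB.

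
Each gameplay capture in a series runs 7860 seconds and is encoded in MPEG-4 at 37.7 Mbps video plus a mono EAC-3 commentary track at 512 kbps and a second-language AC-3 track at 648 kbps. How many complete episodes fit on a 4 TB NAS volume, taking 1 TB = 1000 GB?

104

Audio total: 512 + 648 = 1160 kbps = 1.160 Mbps.
Total bitrate: 38.860 Mbps.
Per item: 38.860 Mbps × 7860 s = 305,440 Mb = 38,180 MB.
Capacity: 4 TB = 32,000,000 Mb; 104.77 items → 104 complete.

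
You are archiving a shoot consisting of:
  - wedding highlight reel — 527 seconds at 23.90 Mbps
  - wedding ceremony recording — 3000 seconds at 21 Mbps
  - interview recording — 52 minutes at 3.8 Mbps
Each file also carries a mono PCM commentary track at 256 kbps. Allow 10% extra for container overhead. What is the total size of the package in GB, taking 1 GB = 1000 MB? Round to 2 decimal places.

12.26 GB

Audio: 256 kbps = 0.256 Mbps.
wedding highlight reel: 24.156 Mbps × 527 s × 1.10 = 14003.2 Mb
wedding ceremony recording: 21.256 Mbps × 3000 s × 1.10 = 70144.8 Mb
interview recording: 4.056 Mbps × 3120 s × 1.10 = 13920.2 Mb
Total: 98068.2 Mb = 12258.5 MB.
= 12.26 GB.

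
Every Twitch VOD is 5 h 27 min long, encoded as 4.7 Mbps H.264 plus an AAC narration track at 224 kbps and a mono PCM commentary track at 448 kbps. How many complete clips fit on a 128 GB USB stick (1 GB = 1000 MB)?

9

5 h 27 min = 327 min = 19620 s
Audio total: 224 + 448 = 672 kbps = 0.672 Mbps.
Total bitrate: 5.372 Mbps.
Per item: 5.372 Mbps × 19620 s = 105,399 Mb = 13,175 MB.
Capacity: 128 GB = 1,024,000 Mb; 9.72 items → 9 complete.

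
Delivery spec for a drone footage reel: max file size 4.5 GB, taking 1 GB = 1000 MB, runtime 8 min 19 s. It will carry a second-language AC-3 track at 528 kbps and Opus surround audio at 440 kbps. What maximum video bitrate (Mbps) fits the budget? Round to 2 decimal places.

Budget: 4.5 GB = 36000.0 Mb.
8 min 19 s = 499 s
Total bitrate budget: 36000.0 Mb / 499 s = 72.144 Mbps.
Audio total: 528 + 440 = 968 kbps = 0.968 Mbps.
Video: 72.144 − 0.968 = 71.176 Mbps.

71.18 Mbps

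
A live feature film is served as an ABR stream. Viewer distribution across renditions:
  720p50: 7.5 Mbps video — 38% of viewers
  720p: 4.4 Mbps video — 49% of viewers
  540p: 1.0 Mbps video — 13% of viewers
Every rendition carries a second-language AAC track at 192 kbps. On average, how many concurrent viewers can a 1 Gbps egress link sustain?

187

Audio: 192 kbps = 0.192 Mbps.
Average per-viewer bitrate: 0.38×7.692 + 0.49×4.592 + 0.13×1.192 = 5.328 Mbps.
1 Gbps = 1,000 Mbps; 1,000 / 5.328 = 187.69 → 187.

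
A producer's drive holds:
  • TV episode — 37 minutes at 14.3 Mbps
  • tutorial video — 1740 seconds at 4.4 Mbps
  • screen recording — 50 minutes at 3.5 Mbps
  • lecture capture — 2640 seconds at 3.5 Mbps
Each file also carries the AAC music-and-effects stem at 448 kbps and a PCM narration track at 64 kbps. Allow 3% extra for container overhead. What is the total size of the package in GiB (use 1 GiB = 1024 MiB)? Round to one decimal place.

Audio total: 448 + 64 = 512 kbps = 0.512 Mbps.
TV episode: 14.812 Mbps × 2220 s × 1.03 = 33869.1 Mb
tutorial video: 4.912 Mbps × 1740 s × 1.03 = 8803.3 Mb
screen recording: 4.012 Mbps × 3000 s × 1.03 = 12397.1 Mb
lecture capture: 4.012 Mbps × 2640 s × 1.03 = 10909.4 Mb
Total: 65978.9 Mb = 8247.4 MB.
= 7.681 GiB.

7.7 GiB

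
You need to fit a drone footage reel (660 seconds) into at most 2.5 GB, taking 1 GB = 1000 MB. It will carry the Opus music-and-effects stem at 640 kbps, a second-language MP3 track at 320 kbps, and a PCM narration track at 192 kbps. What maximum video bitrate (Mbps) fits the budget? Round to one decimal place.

29.2 Mbps

Budget: 2.5 GB = 20000.0 Mb.
Total bitrate budget: 20000.0 Mb / 660 s = 30.303 Mbps.
Audio total: 640 + 320 + 192 = 1152 kbps = 1.152 Mbps.
Video: 30.303 − 1.152 = 29.151 Mbps.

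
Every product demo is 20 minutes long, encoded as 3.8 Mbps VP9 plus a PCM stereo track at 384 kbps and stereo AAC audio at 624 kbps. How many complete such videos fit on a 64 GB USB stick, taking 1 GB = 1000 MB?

88

20 min = 1200 s
Audio total: 384 + 624 = 1008 kbps = 1.008 Mbps.
Total bitrate: 4.808 Mbps.
Per item: 4.808 Mbps × 1200 s = 5,770 Mb = 721.2 MB.
Capacity: 64 GB = 512,000 Mb; 88.74 items → 88 complete.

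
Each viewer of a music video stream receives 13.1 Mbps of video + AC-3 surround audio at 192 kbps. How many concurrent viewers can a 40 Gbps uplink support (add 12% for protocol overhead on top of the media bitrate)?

2686

Audio: 192 kbps = 0.192 Mbps.
Per-viewer media rate: 13.292 Mbps.
On the wire with 12% overhead: 14.887 Mbps.
40 Gbps = 40,000 Mbps; 40,000 / 14.887 = 2686.90 → 2686 viewers.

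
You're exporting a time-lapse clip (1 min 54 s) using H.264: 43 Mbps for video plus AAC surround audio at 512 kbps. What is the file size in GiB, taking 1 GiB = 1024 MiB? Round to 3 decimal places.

0.577 GiB

1 min 54 s = 114 s
Audio: 512 kbps = 0.512 Mbps.
Total bitrate: 43 + 0.512 = 43.512 Mbps.
Stream data: 43.512 Mbps × 114 s = 4960.4 Mb.
4,960 Mb = 620,046,000 bytes ÷ 1,073,741,824 = 0.5775 GiB.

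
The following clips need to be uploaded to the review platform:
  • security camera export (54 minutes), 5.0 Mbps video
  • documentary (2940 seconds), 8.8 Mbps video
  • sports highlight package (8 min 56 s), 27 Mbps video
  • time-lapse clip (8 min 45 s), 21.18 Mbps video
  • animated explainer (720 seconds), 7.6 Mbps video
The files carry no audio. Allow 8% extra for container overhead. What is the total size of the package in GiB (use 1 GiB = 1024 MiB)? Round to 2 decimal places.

security camera export: 5.000 Mbps × 3240 s × 1.08 = 17496.0 Mb
documentary: 8.800 Mbps × 2940 s × 1.08 = 27941.8 Mb
sports highlight package: 27.000 Mbps × 536 s × 1.08 = 15629.8 Mb
time-lapse clip: 21.180 Mbps × 525 s × 1.08 = 12009.1 Mb
animated explainer: 7.600 Mbps × 720 s × 1.08 = 5909.8 Mb
Total: 78986.3 Mb = 9873.3 MB.
= 9.195 GiB.

9.20 GiB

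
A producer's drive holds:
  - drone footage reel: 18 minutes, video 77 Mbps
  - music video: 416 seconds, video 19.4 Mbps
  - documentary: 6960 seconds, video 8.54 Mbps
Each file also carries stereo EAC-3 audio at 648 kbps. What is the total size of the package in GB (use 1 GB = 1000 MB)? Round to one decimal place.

19.5 GB

Audio: 648 kbps = 0.648 Mbps.
drone footage reel: 77.648 Mbps × 1080 s = 83859.8 Mb
music video: 20.048 Mbps × 416 s = 8340.0 Mb
documentary: 9.188 Mbps × 6960 s = 63948.5 Mb
Total: 156148.3 Mb = 19518.5 MB.
= 19.52 GB.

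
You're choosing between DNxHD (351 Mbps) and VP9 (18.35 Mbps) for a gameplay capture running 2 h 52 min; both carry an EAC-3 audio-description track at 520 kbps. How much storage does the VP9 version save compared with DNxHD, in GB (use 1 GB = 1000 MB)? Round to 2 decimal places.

2 h 52 min = 172 min = 10320 s
Audio: 520 kbps = 0.520 Mbps.
DNxHD: 351.520 Mbps × 10320 s = 3627686.4 Mb = 453.461 GB.
VP9: 18.870 Mbps × 10320 s = 194738.4 Mb = 24.342 GB.
Saving: 453.461 − 24.342 = 429.118 GB.

429.12 GB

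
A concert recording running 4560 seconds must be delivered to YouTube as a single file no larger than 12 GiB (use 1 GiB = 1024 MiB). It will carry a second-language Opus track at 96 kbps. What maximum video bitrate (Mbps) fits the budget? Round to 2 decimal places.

Budget: 12 GiB = 103079.2 Mb.
Total bitrate budget: 103079.2 Mb / 4560 s = 22.605 Mbps.
Audio: 96 kbps = 0.096 Mbps.
Video: 22.605 − 0.096 = 22.509 Mbps.

22.51 Mbps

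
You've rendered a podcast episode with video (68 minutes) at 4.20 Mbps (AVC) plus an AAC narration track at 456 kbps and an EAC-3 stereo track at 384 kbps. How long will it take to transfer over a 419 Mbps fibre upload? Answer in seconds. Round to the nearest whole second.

49 seconds

68 min = 4080 s
Audio total: 456 + 384 = 840 kbps = 0.840 Mbps.
Total bitrate: 5.040 Mbps.
File: 5.040 Mbps × 4080 s = 20563.2 Mb.
At 419 Mbps: 20563.2 / 419 = 49.1 s ≈ 49.1 seconds.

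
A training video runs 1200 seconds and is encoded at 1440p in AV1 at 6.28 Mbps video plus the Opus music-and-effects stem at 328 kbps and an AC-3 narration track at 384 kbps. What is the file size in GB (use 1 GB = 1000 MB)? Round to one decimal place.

Audio total: 328 + 384 = 712 kbps = 0.712 Mbps.
Total bitrate: 6.28 + 0.712 = 6.992 Mbps.
Stream data: 6.992 Mbps × 1200 s = 8390.4 Mb.
8,390 Mb ÷ 8 = 1,049 MB → 1.049 GB.

1.0 GB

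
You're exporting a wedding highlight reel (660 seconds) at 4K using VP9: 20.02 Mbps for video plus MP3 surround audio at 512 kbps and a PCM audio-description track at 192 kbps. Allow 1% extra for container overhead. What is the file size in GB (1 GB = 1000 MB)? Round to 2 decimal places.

1.73 GB

Audio total: 512 + 192 = 704 kbps = 0.704 Mbps.
Total bitrate: 20.02 + 0.704 = 20.724 Mbps.
Stream data: 20.724 Mbps × 660 s = 13677.8 Mb.
With 1% container overhead: ×1.01.
13,815 Mb ÷ 8 = 1,727 MB → 1.727 GB.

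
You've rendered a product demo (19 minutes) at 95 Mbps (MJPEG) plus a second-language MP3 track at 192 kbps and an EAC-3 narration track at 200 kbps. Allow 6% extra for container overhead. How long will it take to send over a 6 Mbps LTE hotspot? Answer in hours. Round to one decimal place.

19 min = 1140 s
Audio total: 192 + 200 = 392 kbps = 0.392 Mbps.
Total bitrate: 95.392 Mbps.
File: 95.392 Mbps × 1140 s = 108746.9 Mb.
With 6% container overhead: ×1.06. → 115271.7 Mb.
At 6 Mbps: 115271.7 / 6 = 19211.9 s ≈ 5.34 hours.

5.3 hours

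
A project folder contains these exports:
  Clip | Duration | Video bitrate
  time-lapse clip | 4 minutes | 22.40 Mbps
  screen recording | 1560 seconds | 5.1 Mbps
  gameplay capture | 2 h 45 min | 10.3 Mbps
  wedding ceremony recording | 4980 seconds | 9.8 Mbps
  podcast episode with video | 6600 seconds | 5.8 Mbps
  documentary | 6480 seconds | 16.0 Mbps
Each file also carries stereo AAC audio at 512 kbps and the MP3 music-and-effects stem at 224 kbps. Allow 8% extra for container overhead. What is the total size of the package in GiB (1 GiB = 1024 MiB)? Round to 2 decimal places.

Audio total: 512 + 224 = 736 kbps = 0.736 Mbps.
time-lapse clip: 23.136 Mbps × 240 s × 1.08 = 5996.9 Mb
screen recording: 5.836 Mbps × 1560 s × 1.08 = 9832.5 Mb
gameplay capture: 11.036 Mbps × 9900 s × 1.08 = 117996.9 Mb
wedding ceremony recording: 10.536 Mbps × 4980 s × 1.08 = 56666.8 Mb
podcast episode with video: 6.536 Mbps × 6600 s × 1.08 = 46588.6 Mb
documentary: 16.736 Mbps × 6480 s × 1.08 = 117125.2 Mb
Total: 354206.9 Mb = 44275.9 MB.
= 41.24 GiB.

41.24 GiB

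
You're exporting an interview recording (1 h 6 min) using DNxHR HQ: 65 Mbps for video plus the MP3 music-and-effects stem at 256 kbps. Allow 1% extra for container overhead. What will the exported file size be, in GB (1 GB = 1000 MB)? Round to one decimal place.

32.6 GB

1 h 6 min = 66 min = 3960 s
Audio: 256 kbps = 0.256 Mbps.
Total bitrate: 65 + 0.256 = 65.256 Mbps.
Stream data: 65.256 Mbps × 3960 s = 258413.8 Mb.
With 1% container overhead: ×1.01.
260,998 Mb ÷ 8 = 32,625 MB → 32.62 GB.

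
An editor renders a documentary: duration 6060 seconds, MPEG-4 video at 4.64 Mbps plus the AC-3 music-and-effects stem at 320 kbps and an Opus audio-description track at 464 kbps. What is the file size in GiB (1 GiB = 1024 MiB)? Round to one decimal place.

3.8 GiB

Audio total: 320 + 464 = 784 kbps = 0.784 Mbps.
Total bitrate: 4.64 + 0.784 = 5.424 Mbps.
Stream data: 5.424 Mbps × 6060 s = 32869.4 Mb.
32,869 Mb = 4,108,680,000 bytes ÷ 1,073,741,824 = 3.827 GiB.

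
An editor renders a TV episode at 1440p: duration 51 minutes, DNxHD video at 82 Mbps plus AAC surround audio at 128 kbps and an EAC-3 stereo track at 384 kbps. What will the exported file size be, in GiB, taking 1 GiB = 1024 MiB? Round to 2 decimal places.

29.39 GiB

51 min = 3060 s
Audio total: 128 + 384 = 512 kbps = 0.512 Mbps.
Total bitrate: 82 + 0.512 = 82.512 Mbps.
Stream data: 82.512 Mbps × 3060 s = 252486.7 Mb.
252,487 Mb = 31,560,840,000 bytes ÷ 1,073,741,824 = 29.39 GiB.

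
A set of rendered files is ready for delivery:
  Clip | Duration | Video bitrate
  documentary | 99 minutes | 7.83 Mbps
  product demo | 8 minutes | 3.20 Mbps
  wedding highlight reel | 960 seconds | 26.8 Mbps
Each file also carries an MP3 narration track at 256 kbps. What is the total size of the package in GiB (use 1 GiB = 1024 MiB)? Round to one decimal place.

Audio: 256 kbps = 0.256 Mbps.
documentary: 8.086 Mbps × 5940 s = 48030.8 Mb
product demo: 3.456 Mbps × 480 s = 1658.9 Mb
wedding highlight reel: 27.056 Mbps × 960 s = 25973.8 Mb
Total: 75663.5 Mb = 9457.9 MB.
= 8.808 GiB.

8.8 GiB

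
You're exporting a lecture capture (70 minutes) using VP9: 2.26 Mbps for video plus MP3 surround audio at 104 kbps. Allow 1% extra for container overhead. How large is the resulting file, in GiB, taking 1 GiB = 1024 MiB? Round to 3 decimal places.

70 min = 4200 s
Audio: 104 kbps = 0.104 Mbps.
Total bitrate: 2.26 + 0.104 = 2.364 Mbps.
Stream data: 2.364 Mbps × 4200 s = 9928.8 Mb.
With 1% container overhead: ×1.01.
10,028 Mb = 1,253,511,000 bytes ÷ 1,073,741,824 = 1.167 GiB.

1.167 GiB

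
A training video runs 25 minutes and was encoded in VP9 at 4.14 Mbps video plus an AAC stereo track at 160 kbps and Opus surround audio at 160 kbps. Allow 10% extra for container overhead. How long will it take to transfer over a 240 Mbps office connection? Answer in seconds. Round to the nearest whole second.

31 seconds

25 min = 1500 s
Audio total: 160 + 160 = 320 kbps = 0.320 Mbps.
Total bitrate: 4.460 Mbps.
File: 4.460 Mbps × 1500 s = 6690.0 Mb.
With 10% container overhead: ×1.10. → 7359.0 Mb.
At 240 Mbps: 7359.0 / 240 = 30.7 s ≈ 30.7 seconds.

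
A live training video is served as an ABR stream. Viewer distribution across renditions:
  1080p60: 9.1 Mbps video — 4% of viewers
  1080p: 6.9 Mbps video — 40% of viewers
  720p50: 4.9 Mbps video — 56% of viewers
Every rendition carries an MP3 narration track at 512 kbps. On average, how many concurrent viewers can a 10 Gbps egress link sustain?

Audio: 512 kbps = 0.512 Mbps.
Average per-viewer bitrate: 0.04×9.612 + 0.40×7.412 + 0.56×5.412 = 6.380 Mbps.
10 Gbps = 10,000 Mbps; 10,000 / 6.380 = 1567.40 → 1567.

1567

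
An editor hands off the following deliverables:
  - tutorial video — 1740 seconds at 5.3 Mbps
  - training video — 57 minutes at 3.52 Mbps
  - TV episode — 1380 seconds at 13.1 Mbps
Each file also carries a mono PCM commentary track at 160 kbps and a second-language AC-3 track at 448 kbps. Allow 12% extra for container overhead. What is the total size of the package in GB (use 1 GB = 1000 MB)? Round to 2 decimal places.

6.06 GB

Audio total: 160 + 448 = 608 kbps = 0.608 Mbps.
tutorial video: 5.908 Mbps × 1740 s × 1.12 = 11513.5 Mb
training video: 4.128 Mbps × 3420 s × 1.12 = 15811.9 Mb
TV episode: 13.708 Mbps × 1380 s × 1.12 = 21187.1 Mb
Total: 48512.5 Mb = 6064.1 MB.
= 6.064 GB.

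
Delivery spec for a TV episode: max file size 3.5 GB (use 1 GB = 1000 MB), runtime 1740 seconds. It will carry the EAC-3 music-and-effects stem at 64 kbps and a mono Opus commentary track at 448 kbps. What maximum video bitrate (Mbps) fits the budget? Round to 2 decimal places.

15.58 Mbps

Budget: 3.5 GB = 28000.0 Mb.
Total bitrate budget: 28000.0 Mb / 1740 s = 16.092 Mbps.
Audio total: 64 + 448 = 512 kbps = 0.512 Mbps.
Video: 16.092 − 0.512 = 15.580 Mbps.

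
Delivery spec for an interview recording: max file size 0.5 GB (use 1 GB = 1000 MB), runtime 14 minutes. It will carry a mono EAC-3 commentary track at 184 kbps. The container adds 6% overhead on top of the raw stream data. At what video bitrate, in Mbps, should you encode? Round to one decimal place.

4.3 Mbps

Budget: 0.5 GB = 4000.0 Mb.
Stream payload after overhead: 4000.0 / 1.06 = 3773.6 Mb.
14 min = 840 s
Total bitrate budget: 3773.6 Mb / 840 s = 4.492 Mbps.
Audio: 184 kbps = 0.184 Mbps.
Video: 4.492 − 0.184 = 4.308 Mbps.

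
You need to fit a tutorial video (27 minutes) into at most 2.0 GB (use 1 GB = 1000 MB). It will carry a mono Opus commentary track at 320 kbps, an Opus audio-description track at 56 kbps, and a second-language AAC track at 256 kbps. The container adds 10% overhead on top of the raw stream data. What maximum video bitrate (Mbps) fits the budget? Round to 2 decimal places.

8.35 Mbps

Budget: 2.0 GB = 16000.0 Mb.
Stream payload after overhead: 16000.0 / 1.10 = 14545.5 Mb.
27 min = 1620 s
Total bitrate budget: 14545.5 Mb / 1620 s = 8.979 Mbps.
Audio total: 320 + 56 + 256 = 632 kbps = 0.632 Mbps.
Video: 8.979 − 0.632 = 8.347 Mbps.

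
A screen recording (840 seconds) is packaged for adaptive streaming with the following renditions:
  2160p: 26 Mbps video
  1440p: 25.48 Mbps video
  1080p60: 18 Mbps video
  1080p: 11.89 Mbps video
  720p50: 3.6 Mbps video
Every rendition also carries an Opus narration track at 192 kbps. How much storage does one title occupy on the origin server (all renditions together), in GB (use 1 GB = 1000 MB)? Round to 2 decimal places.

9.02 GB

Audio: 192 kbps = 0.192 Mbps.
Sum of rendition bitrates: (26+0.192) + (25.48+0.192) + (18+0.192) + (11.89+0.192) + (3.6+0.192) = 85.930 Mbps.
× 840 s = 72,181 Mb = 9,023 MB = 9.023 GB.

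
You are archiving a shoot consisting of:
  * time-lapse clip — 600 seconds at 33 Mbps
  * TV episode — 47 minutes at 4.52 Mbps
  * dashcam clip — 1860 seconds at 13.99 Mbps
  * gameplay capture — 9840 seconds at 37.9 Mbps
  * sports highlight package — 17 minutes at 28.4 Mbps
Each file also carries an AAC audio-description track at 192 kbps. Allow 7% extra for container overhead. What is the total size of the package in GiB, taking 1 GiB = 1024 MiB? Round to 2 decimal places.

57.74 GiB

Audio: 192 kbps = 0.192 Mbps.
time-lapse clip: 33.192 Mbps × 600 s × 1.07 = 21309.3 Mb
TV episode: 4.712 Mbps × 2820 s × 1.07 = 14218.0 Mb
dashcam clip: 14.182 Mbps × 1860 s × 1.07 = 28225.0 Mb
gameplay capture: 38.092 Mbps × 9840 s × 1.07 = 401063.0 Mb
sports highlight package: 28.592 Mbps × 1020 s × 1.07 = 31205.3 Mb
Total: 496020.6 Mb = 62002.6 MB.
= 57.74 GiB.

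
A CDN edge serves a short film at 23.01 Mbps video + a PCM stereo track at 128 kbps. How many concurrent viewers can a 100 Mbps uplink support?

4

Audio: 128 kbps = 0.128 Mbps.
Per-viewer media rate: 23.138 Mbps.
100 Mbps = 100.0 Mbps; 100.0 / 23.138 = 4.32 → 4 viewers.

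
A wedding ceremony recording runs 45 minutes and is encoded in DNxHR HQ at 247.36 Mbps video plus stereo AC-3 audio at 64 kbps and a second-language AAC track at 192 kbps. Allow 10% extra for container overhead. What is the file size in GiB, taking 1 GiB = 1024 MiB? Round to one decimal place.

85.6 GiB

45 min = 2700 s
Audio total: 64 + 192 = 256 kbps = 0.256 Mbps.
Total bitrate: 247.36 + 0.256 = 247.616 Mbps.
Stream data: 247.616 Mbps × 2700 s = 668563.2 Mb.
With 10% container overhead: ×1.10.
735,420 Mb = 91,927,440,000 bytes ÷ 1,073,741,824 = 85.61 GiB.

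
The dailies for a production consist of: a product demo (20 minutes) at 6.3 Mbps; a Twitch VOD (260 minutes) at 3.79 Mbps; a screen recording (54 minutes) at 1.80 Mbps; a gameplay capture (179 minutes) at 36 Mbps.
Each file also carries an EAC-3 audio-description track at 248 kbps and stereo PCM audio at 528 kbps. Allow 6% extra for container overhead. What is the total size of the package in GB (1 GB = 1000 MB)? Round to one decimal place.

Audio total: 248 + 528 = 776 kbps = 0.776 Mbps.
product demo: 7.076 Mbps × 1200 s × 1.06 = 9000.7 Mb
Twitch VOD: 4.566 Mbps × 15600 s × 1.06 = 75503.4 Mb
screen recording: 2.576 Mbps × 3240 s × 1.06 = 8847.0 Mb
gameplay capture: 36.776 Mbps × 10740 s × 1.06 = 418672.7 Mb
Total: 512023.8 Mb = 64003.0 MB.
= 64.00 GB.

64.0 GB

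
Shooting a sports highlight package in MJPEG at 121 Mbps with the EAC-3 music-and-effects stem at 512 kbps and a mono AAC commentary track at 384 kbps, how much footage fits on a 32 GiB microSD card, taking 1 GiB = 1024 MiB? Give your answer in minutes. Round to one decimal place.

Audio total: 512 + 384 = 896 kbps = 0.896 Mbps.
Total bitrate: 121 + 0.896 = 121.896 Mbps.
Capacity: 32 GiB = 274,878 Mb.
Recording time: 274,878 / 121.896 = 2,255 s ≈ 37.6 minutes.

37.6 minutes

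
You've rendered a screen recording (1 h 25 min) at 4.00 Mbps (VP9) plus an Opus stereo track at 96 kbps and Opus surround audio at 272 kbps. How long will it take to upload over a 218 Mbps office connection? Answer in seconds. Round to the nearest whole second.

102 seconds

1 h 25 min = 85 min = 5100 s
Audio total: 96 + 272 = 368 kbps = 0.368 Mbps.
Total bitrate: 4.368 Mbps.
File: 4.368 Mbps × 5100 s = 22276.8 Mb.
At 218 Mbps: 22276.8 / 218 = 102.2 s ≈ 102 seconds.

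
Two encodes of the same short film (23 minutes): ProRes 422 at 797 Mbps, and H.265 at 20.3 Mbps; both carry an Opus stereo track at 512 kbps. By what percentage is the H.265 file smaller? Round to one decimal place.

23 min = 1380 s
Audio: 512 kbps = 0.512 Mbps.
ProRes 422: 797.512 Mbps × 1380 s = 1100566.6 Mb = 137.571 GB.
H.265: 20.812 Mbps × 1380 s = 28720.6 Mb = 3.590 GB.
Reduction: (1 − 3.590/137.571) × 100 = 97.39%.

97.4%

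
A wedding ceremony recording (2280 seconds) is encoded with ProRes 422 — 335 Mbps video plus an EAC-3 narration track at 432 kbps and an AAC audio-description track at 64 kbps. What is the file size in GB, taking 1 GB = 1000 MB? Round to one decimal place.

95.6 GB

Audio total: 432 + 64 = 496 kbps = 0.496 Mbps.
Total bitrate: 335 + 0.496 = 335.496 Mbps.
Stream data: 335.496 Mbps × 2280 s = 764930.9 Mb.
764,931 Mb ÷ 8 = 95,616 MB → 95.62 GB.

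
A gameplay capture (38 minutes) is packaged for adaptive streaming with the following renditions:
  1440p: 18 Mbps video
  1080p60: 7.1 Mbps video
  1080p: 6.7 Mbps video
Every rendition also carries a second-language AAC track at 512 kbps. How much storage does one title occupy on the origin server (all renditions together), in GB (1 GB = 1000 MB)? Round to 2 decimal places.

9.50 GB

38 min = 2280 s
Audio: 512 kbps = 0.512 Mbps.
Sum of rendition bitrates: (18+0.512) + (7.1+0.512) + (6.7+0.512) = 33.336 Mbps.
× 2280 s = 76,006 Mb = 9,501 MB = 9.501 GB.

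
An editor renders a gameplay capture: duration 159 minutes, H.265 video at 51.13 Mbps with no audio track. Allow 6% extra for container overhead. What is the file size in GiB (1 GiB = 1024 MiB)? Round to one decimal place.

159 min = 9540 s
Total bitrate: 51.13 Mbps.
Stream data: 51.130 Mbps × 9540 s = 487780.2 Mb.
With 6% container overhead: ×1.06.
517,047 Mb = 64,630,876,500 bytes ÷ 1,073,741,824 = 60.19 GiB.

60.2 GiB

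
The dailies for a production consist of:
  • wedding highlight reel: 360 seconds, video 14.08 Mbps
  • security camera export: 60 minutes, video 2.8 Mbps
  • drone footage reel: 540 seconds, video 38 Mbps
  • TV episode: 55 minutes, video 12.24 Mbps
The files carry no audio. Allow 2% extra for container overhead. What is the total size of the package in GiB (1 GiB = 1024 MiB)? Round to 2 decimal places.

9.03 GiB

wedding highlight reel: 14.080 Mbps × 360 s × 1.02 = 5170.2 Mb
security camera export: 2.800 Mbps × 3600 s × 1.02 = 10281.6 Mb
drone footage reel: 38.000 Mbps × 540 s × 1.02 = 20930.4 Mb
TV episode: 12.240 Mbps × 3300 s × 1.02 = 41199.8 Mb
Total: 77582.0 Mb = 9697.8 MB.
= 9.032 GiB.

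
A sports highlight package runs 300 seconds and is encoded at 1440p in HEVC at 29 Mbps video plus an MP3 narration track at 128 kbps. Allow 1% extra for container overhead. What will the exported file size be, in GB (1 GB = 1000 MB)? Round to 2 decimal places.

Audio: 128 kbps = 0.128 Mbps.
Total bitrate: 29 + 0.128 = 29.128 Mbps.
Stream data: 29.128 Mbps × 300 s = 8738.4 Mb.
With 1% container overhead: ×1.01.
8,826 Mb ÷ 8 = 1,103 MB → 1.103 GB.

1.10 GB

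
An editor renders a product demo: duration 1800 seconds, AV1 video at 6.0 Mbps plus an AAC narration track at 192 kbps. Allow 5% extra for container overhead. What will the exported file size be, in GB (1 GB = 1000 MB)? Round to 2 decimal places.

Audio: 192 kbps = 0.192 Mbps.
Total bitrate: 6.0 + 0.192 = 6.192 Mbps.
Stream data: 6.192 Mbps × 1800 s = 11145.6 Mb.
With 5% container overhead: ×1.05.
11,703 Mb ÷ 8 = 1,463 MB → 1.463 GB.

1.46 GB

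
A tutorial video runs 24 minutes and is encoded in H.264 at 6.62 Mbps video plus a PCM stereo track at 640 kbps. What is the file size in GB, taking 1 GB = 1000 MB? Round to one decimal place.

24 min = 1440 s
Audio: 640 kbps = 0.640 Mbps.
Total bitrate: 6.62 + 0.640 = 7.260 Mbps.
Stream data: 7.260 Mbps × 1440 s = 10454.4 Mb.
10,454 Mb ÷ 8 = 1,307 MB → 1.307 GB.

1.3 GB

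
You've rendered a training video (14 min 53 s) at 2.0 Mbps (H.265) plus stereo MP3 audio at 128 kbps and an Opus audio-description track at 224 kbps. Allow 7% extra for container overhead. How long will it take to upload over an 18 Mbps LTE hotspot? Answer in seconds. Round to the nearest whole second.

14 min 53 s = 893 s
Audio total: 128 + 224 = 352 kbps = 0.352 Mbps.
Total bitrate: 2.352 Mbps.
File: 2.352 Mbps × 893 s = 2100.3 Mb.
With 7% container overhead: ×1.07. → 2247.4 Mb.
At 18 Mbps: 2247.4 / 18 = 124.9 s ≈ 125 seconds.

125 seconds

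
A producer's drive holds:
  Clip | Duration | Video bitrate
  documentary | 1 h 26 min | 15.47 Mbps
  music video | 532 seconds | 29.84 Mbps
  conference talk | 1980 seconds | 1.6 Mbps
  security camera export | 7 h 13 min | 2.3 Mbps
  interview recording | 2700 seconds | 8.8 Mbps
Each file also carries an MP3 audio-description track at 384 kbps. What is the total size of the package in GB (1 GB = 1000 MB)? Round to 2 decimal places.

24.54 GB

Audio: 384 kbps = 0.384 Mbps.
documentary: 15.854 Mbps × 5160 s = 81806.6 Mb
music video: 30.224 Mbps × 532 s = 16079.2 Mb
conference talk: 1.984 Mbps × 1980 s = 3928.3 Mb
security camera export: 2.684 Mbps × 25980 s = 69730.3 Mb
interview recording: 9.184 Mbps × 2700 s = 24796.8 Mb
Total: 196341.2 Mb = 24542.7 MB.
= 24.54 GB.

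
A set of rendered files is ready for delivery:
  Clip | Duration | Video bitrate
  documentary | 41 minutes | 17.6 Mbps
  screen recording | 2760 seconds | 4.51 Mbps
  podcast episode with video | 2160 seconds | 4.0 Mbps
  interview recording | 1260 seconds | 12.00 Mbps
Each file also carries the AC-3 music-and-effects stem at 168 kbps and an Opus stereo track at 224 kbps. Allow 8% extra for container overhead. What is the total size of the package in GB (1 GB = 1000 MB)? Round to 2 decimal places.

11.19 GB

Audio total: 168 + 224 = 392 kbps = 0.392 Mbps.
documentary: 17.992 Mbps × 2460 s × 1.08 = 47801.1 Mb
screen recording: 4.902 Mbps × 2760 s × 1.08 = 14611.9 Mb
podcast episode with video: 4.392 Mbps × 2160 s × 1.08 = 10245.7 Mb
interview recording: 12.392 Mbps × 1260 s × 1.08 = 16863.0 Mb
Total: 89521.7 Mb = 11190.2 MB.
= 11.19 GB.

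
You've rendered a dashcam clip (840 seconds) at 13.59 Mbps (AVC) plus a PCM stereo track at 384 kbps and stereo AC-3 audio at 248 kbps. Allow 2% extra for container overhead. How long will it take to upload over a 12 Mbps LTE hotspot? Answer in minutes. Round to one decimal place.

16.9 minutes

Audio total: 384 + 248 = 632 kbps = 0.632 Mbps.
Total bitrate: 14.222 Mbps.
File: 14.222 Mbps × 840 s = 11946.5 Mb.
With 2% container overhead: ×1.02. → 12185.4 Mb.
At 12 Mbps: 12185.4 / 12 = 1015.5 s ≈ 16.9 minutes.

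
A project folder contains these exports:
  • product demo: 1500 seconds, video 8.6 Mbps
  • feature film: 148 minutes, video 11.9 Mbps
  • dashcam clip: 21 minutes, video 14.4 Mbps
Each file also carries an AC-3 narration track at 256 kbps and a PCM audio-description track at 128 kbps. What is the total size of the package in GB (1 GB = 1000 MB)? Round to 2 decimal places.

Audio total: 256 + 128 = 384 kbps = 0.384 Mbps.
product demo: 8.984 Mbps × 1500 s = 13476.0 Mb
feature film: 12.284 Mbps × 8880 s = 109081.9 Mb
dashcam clip: 14.784 Mbps × 1260 s = 18627.8 Mb
Total: 141185.8 Mb = 17648.2 MB.
= 17.65 GB.

17.65 GB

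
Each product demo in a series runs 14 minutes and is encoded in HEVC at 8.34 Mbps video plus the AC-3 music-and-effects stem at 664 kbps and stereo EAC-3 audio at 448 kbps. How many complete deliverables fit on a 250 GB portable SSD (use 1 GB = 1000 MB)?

251

14 min = 840 s
Audio total: 664 + 448 = 1112 kbps = 1.112 Mbps.
Total bitrate: 9.452 Mbps.
Per item: 9.452 Mbps × 840 s = 7,940 Mb = 992.5 MB.
Capacity: 250 GB = 2,000,000 Mb; 251.90 items → 251 complete.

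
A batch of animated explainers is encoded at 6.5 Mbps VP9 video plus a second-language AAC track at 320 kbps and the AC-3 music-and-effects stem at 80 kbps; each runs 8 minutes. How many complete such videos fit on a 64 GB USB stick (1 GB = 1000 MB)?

154

8 min = 480 s
Audio total: 320 + 80 = 400 kbps = 0.400 Mbps.
Total bitrate: 6.900 Mbps.
Per item: 6.900 Mbps × 480 s = 3,312 Mb = 414.0 MB.
Capacity: 64 GB = 512,000 Mb; 154.59 items → 154 complete.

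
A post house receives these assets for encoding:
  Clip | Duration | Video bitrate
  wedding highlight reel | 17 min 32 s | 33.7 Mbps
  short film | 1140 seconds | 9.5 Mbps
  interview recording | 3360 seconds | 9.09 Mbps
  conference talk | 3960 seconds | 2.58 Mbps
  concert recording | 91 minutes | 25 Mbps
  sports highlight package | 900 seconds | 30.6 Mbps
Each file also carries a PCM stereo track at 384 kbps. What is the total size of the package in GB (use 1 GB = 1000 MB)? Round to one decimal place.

Audio: 384 kbps = 0.384 Mbps.
wedding highlight reel: 34.084 Mbps × 1052 s = 35856.4 Mb
short film: 9.884 Mbps × 1140 s = 11267.8 Mb
interview recording: 9.474 Mbps × 3360 s = 31832.6 Mb
conference talk: 2.964 Mbps × 3960 s = 11737.4 Mb
concert recording: 25.384 Mbps × 5460 s = 138596.6 Mb
sports highlight package: 30.984 Mbps × 900 s = 27885.6 Mb
Total: 257176.4 Mb = 32147.1 MB.
= 32.15 GB.

32.1 GB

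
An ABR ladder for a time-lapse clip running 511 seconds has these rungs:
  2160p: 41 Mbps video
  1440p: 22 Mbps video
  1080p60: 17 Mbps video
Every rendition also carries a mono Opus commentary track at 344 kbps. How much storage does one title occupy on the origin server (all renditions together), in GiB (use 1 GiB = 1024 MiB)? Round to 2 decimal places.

4.82 GiB

Audio: 344 kbps = 0.344 Mbps.
Sum of rendition bitrates: (41+0.344) + (22+0.344) + (17+0.344) = 81.032 Mbps.
× 511 s = 41,407 Mb = 5,176 MB = 4.820 GiB.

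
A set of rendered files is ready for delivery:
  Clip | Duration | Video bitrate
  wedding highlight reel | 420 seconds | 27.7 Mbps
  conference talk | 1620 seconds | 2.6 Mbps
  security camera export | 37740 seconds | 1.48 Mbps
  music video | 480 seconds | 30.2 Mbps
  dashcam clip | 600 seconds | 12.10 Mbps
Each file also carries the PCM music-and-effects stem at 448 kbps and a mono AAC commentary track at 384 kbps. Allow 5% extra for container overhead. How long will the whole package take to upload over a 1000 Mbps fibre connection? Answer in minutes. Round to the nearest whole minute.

2 minutes

Audio total: 448 + 384 = 832 kbps = 0.832 Mbps.
wedding highlight reel: 28.532 Mbps × 420 s × 1.05 = 12582.6 Mb
conference talk: 3.432 Mbps × 1620 s × 1.05 = 5837.8 Mb
security camera export: 2.312 Mbps × 37740 s × 1.05 = 91617.6 Mb
music video: 31.032 Mbps × 480 s × 1.05 = 15640.1 Mb
dashcam clip: 12.932 Mbps × 600 s × 1.05 = 8147.2 Mb
Total: 133825.4 Mb = 16728.2 MB.
At 1000 Mbps: 133825.4 / 1000 = 134 s ≈ 2.23 minutes.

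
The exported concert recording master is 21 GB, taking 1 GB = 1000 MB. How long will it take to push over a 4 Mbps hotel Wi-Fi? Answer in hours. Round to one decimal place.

11.7 hours

File: 21 GB = 168000.0 Mb.
At 4 Mbps: 168000.0 / 4 = 42000.0 s ≈ 11.7 hours.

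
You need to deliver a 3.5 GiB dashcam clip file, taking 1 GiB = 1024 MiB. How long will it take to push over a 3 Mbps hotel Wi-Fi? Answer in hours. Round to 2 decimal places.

File: 3.5 GiB = 30064.8 Mb.
At 3 Mbps: 30064.8 / 3 = 10021.6 s ≈ 2.78 hours.

2.78 hours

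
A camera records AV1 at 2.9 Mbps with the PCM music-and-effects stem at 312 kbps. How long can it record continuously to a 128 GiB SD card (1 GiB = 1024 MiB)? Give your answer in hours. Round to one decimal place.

95.1 hours

Audio: 312 kbps = 0.312 Mbps.
Total bitrate: 2.9 + 0.312 = 3.212 Mbps.
Capacity: 128 GiB = 1,099,512 Mb.
Recording time: 1,099,512 / 3.212 = 342,314 s ≈ 95.1 hours.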